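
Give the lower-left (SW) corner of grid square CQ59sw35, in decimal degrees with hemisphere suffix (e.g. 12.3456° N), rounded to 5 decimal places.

Field C=2, Q=16: +2·20° lon, +16·10° lat → SW at lon -140°, lat 70°.
Square 5, 9: +5·2° lon, +9·1° lat → SW at lon -130°, lat 79°.
Subsquare s=18, w=22: +18·0.0833333° lon, +22·0.0416667° lat → SW at lon -128.5°, lat 79.9167°.
Extended square 3, 5: +3·0.00833333° lon, +5·0.00416667° lat → SW at lon -128.475°, lat 79.9375°.
latitude 79.93750° N, longitude 128.47500° W.

79.93750° N, 128.47500° W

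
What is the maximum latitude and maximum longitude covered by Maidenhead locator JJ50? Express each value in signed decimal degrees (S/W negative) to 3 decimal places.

Field J=9, J=9: +9·20° lon, +9·10° lat → SW at lon 0°, lat 0°.
Square 5, 0: +5·2° lon, +0·1° lat → SW at lon 10°, lat 0°.
Cell spans 2° lon × 1° lat. NE corner is SW corner plus one full cell.
latitude 1.000, longitude 12.000.

1.000, 12.000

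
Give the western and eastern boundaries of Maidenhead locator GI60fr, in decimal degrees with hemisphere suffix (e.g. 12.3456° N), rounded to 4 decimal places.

47.5833° W, 47.5000° W

Field G=6, I=8: +6·20° lon, +8·10° lat → SW at lon -60°, lat -10°.
Square 6, 0: +6·2° lon, +0·1° lat → SW at lon -48°, lat -10°.
Subsquare f=5, r=17: +5·0.0833333° lon, +17·0.0416667° lat → SW at lon -47.5833°, lat -9.29167°.
Cell spans 0.0833333° lon × 0.0416667° lat.
west 47.5833° W, east 47.5000° W.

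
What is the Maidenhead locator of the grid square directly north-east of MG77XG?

Longitude subsquare x = 23; +1 → 24, wraps to 0 = a, carry into square.
Longitude square 7; +1 → 8.
Latitude subsquare g = 6; +1 → 7 = h.

MG87ah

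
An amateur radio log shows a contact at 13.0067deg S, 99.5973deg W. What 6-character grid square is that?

EH06ex

Shift to the Maidenhead origin (180°W, 90°S): lon 80.4027, lat 76.9933.
Field: 80.4027/20 → 4 → E, 76.9933/10 → 7 → H; chars EH.
Square: 0.4027/2 → 0, 6.9933/1 → 6; chars 06.
Subsquare: 0.4027/0.0833333 → 4 → e, 0.9933/0.0416667 → 23 → x; chars ex.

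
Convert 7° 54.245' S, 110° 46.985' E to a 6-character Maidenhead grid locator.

Offset from 180°W / 90°S: lon 290.7831°, lat 82.0959°.
Field: 290.7831/20 → 14 → O, 82.0959/10 → 8 → I; chars OI.
Square: 10.7831/2 → 5, 2.0959/1 → 2; chars 52.
Subsquare: 0.7831/0.0833333 → 9 → j, 0.0959/0.0416667 → 2 → c; chars jc.

OI52jc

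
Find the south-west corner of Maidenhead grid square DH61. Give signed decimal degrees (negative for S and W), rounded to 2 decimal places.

-19.00, -108.00

Field D=3, H=7: +3·20° lon, +7·10° lat → SW at lon -120°, lat -20°.
Square 6, 1: +6·2° lon, +1·1° lat → SW at lon -108°, lat -19°.
latitude -19.00, longitude -108.00.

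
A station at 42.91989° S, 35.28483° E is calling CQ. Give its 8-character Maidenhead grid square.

KE77pb49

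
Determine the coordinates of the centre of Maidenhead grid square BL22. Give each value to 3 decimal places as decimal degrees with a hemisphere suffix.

22.500° N, 155.000° W

Field B=1, L=11: +1·20° lon, +11·10° lat → SW at lon -160°, lat 20°.
Square 2, 2: +2·2° lon, +2·1° lat → SW at lon -156°, lat 22°.
Cell spans 2° lon × 1° lat. Centre is SW corner plus half of each.
latitude 22.500° N, longitude 155.000° W.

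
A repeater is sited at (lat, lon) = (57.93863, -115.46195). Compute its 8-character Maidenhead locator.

Offset from 180°W / 90°S: lon 64.53805°, lat 147.93863°.
Field: 64.53805/20 → 3 → D, 147.93863/10 → 14 → O; chars DO.
Square: 4.53805/2 → 2, 7.93863/1 → 7; chars 27.
Subsquare: 0.53805/0.0833333 → 6 → g, 0.93863/0.0416667 → 22 → w; chars gw.
Extended square: 0.03805/0.00833333 → 4, 0.02196/0.00416667 → 5; chars 45.

DO27gw45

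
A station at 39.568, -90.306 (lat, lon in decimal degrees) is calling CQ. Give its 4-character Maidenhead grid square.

Offset from 180°W / 90°S: lon 89.69°, lat 129.57°.
Field: 89.69/20 → 4 → E, 129.57/10 → 12 → M; chars EM.
Square: 9.69/2 → 4, 9.57/1 → 9; chars 49.

EM49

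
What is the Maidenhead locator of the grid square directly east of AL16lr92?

Longitude extended square 9; +1 → 10, wraps to 0, carry into subsquare.
Longitude subsquare l = 11; +1 → 12 = m.
The latitude characters are unchanged.

AL16mr02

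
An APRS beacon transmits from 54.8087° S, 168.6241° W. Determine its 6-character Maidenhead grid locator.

Shift to the Maidenhead origin (180°W, 90°S): lon 11.3759, lat 35.1913.
Field: lon ⌊11.3759/20⌋ = 0 → A; lat ⌊35.1913/10⌋ = 3 → D.
Square: lon ⌊11.3759/2⌋ = 5; lat ⌊5.1913/1⌋ = 5.
Subsquare: lon ⌊1.3759/0.0833333⌋ = 16 → q; lat ⌊0.1913/0.0416667⌋ = 4 → e.

AD55qe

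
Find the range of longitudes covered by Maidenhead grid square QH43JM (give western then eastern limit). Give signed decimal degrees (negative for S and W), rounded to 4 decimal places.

Field Q=16, H=7: +16·20° lon, +7·10° lat → SW at lon 140°, lat -20°.
Square 4, 3: +4·2° lon, +3·1° lat → SW at lon 148°, lat -17°.
Subsquare j=9, m=12: +9·0.0833333° lon, +12·0.0416667° lat → SW at lon 148.75°, lat -16.5°.
Cell spans 0.0833333° lon × 0.0416667° lat.
west 148.7500, east 148.8333.

148.7500, 148.8333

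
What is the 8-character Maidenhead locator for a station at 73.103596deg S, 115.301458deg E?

OB76pv65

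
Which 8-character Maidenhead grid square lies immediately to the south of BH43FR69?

Latitude extended square 9; −1 → 8.
The longitude characters are unchanged.

BH43fr68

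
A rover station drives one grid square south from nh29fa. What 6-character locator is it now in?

NH28fx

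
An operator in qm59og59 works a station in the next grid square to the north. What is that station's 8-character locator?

QM59oh50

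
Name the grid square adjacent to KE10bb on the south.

KE10ba

Latitude subsquare b = 1; −1 → 0 = a.
The longitude characters are unchanged.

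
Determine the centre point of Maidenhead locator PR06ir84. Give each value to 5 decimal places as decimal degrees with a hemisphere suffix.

86.72708° N, 120.73750° E

Field P=15, R=17: +15·20° lon, +17·10° lat → SW at lon 120°, lat 80°.
Square 0, 6: +0·2° lon, +6·1° lat → SW at lon 120°, lat 86°.
Subsquare i=8, r=17: +8·0.0833333° lon, +17·0.0416667° lat → SW at lon 120.667°, lat 86.7083°.
Extended square 8, 4: +8·0.00833333° lon, +4·0.00416667° lat → SW at lon 120.733°, lat 86.725°.
Cell spans 0.00833333° lon × 0.00416667° lat. Centre is SW corner plus half of each.
latitude 86.72708° N, longitude 120.73750° E.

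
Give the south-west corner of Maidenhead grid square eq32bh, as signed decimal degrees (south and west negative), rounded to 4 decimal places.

Field E=4, Q=16: +4·20° lon, +16·10° lat → SW at lon -100°, lat 70°.
Square 3, 2: +3·2° lon, +2·1° lat → SW at lon -94°, lat 72°.
Subsquare b=1, h=7: +1·0.0833333° lon, +7·0.0416667° lat → SW at lon -93.9167°, lat 72.2917°.
latitude 72.2917, longitude -93.9167.

72.2917, -93.9167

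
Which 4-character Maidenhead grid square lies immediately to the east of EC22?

EC32

Longitude square 2; +1 → 3.
The latitude characters are unchanged.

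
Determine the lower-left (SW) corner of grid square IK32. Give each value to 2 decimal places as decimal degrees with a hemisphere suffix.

12.00° N, 14.00° W

Field I=8, K=10: +8·20° lon, +10·10° lat → SW at lon -20°, lat 10°.
Square 3, 2: +3·2° lon, +2·1° lat → SW at lon -14°, lat 12°.
latitude 12.00° N, longitude 14.00° W.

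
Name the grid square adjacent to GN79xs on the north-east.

Longitude subsquare x = 23; +1 → 24, wraps to 0 = a, carry into square.
Longitude square 7; +1 → 8.
Latitude subsquare s = 18; +1 → 19 = t.

GN89at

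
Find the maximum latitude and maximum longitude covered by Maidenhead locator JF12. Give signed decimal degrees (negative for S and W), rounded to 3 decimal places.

-37.000, 4.000

Field J=9, F=5: +9·20° lon, +5·10° lat → SW at lon 0°, lat -40°.
Square 1, 2: +1·2° lon, +2·1° lat → SW at lon 2°, lat -38°.
Cell spans 2° lon × 1° lat. NE corner is SW corner plus one full cell.
latitude -37.000, longitude 4.000.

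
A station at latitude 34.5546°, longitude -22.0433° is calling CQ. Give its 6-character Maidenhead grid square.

HM84xn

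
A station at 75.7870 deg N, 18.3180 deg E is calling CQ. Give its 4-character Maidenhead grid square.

Add 180° to longitude and 90° to latitude: 198.32, 165.79.
Field: lon ⌊198.32/20⌋ = 9 → J; lat ⌊165.79/10⌋ = 16 → Q.
Square: lon ⌊18.32/2⌋ = 9; lat ⌊5.79/1⌋ = 5.

JQ95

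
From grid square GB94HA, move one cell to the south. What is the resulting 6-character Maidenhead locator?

GB93hx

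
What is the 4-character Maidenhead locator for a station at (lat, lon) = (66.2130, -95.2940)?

EP26

Shift to the Maidenhead origin (180°W, 90°S): lon 84.71, lat 156.21.
Field: 84.71/20 → 4 → E, 156.21/10 → 15 → P; chars EP.
Square: 4.71/2 → 2, 6.21/1 → 6; chars 26.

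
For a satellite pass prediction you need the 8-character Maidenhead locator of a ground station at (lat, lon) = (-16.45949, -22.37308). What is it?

HH83tm59

Offset from 180°W / 90°S: lon 157.62692°, lat 73.54051°.
Field: 157.62692/20 → 7 → H, 73.54051/10 → 7 → H; chars HH.
Square: 17.62692/2 → 8, 3.54051/1 → 3; chars 83.
Subsquare: 1.62692/0.0833333 → 19 → t, 0.54051/0.0416667 → 12 → m; chars tm.
Extended square: 0.04359/0.00833333 → 5, 0.04051/0.00416667 → 9; chars 59.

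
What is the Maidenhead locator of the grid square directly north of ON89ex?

Latitude subsquare x = 23; +1 → 24, wraps to 0 = a, carry into square.
Latitude square 9; +1 → 10, wraps to 0, carry into field.
Latitude field N = 13; +1 → 14 = O.
The longitude characters are unchanged.

OO80ea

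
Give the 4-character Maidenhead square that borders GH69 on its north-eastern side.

GI70

Longitude square 6; +1 → 7.
Latitude square 9; +1 → 10, wraps to 0, carry into field.
Latitude field H = 7; +1 → 8 = I.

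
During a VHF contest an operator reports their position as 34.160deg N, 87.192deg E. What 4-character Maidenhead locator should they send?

Shift to the Maidenhead origin (180°W, 90°S): lon 267.19, lat 124.16.
Field (20°×10°, letters A–R): 267.19/20 → 13 → N, 124.16/10 → 12 → M; chars NM.
Square (2°×1°, digits 0–9): 7.19/2 → 3, 4.16/1 → 4; chars 34.

NM34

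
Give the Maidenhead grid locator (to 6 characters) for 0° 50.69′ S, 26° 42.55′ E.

Shift to the Maidenhead origin (180°W, 90°S): lon 206.7092, lat 89.1552.
Field (20°×10°, letters A–R): 206.7092/20 → 10 → K, 89.1552/10 → 8 → I; chars KI.
Square (2°×1°, digits 0–9): 6.7092/2 → 3, 9.1552/1 → 9; chars 39.
Subsquare (5′×2.5′, letters a–x): 0.7092/0.0833333 → 8 → i, 0.1552/0.0416667 → 3 → d; chars id.

KI39id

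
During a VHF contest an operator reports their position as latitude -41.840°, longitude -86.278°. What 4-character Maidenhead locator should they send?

EE68

Shift to the Maidenhead origin (180°W, 90°S): lon 93.72, lat 48.16.
Field (20°×10°, letters A–R): lon ⌊93.72/20⌋ = 4 → E; lat ⌊48.16/10⌋ = 4 → E.
Square (2°×1°, digits 0–9): lon ⌊13.72/2⌋ = 6; lat ⌊8.16/1⌋ = 8.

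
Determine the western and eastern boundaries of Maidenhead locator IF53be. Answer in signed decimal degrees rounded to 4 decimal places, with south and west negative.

-9.9167, -9.8333

Field I=8, F=5: +8·20° lon, +5·10° lat → SW at lon -20°, lat -40°.
Square 5, 3: +5·2° lon, +3·1° lat → SW at lon -10°, lat -37°.
Subsquare b=1, e=4: +1·0.0833333° lon, +4·0.0416667° lat → SW at lon -9.91667°, lat -36.8333°.
Cell spans 0.0833333° lon × 0.0416667° lat.
west -9.9167, east -9.8333.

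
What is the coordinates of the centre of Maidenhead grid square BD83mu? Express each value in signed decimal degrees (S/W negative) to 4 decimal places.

-56.1458, -142.9583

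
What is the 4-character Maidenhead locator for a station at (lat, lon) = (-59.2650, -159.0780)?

Shift to the Maidenhead origin (180°W, 90°S): lon 20.92, lat 30.73.
Field: lon ⌊20.92/20⌋ = 1 → B; lat ⌊30.73/10⌋ = 3 → D.
Square: lon ⌊0.92/2⌋ = 0; lat ⌊0.73/1⌋ = 0.

BD00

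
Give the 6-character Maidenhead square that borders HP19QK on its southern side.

HP19qj

Latitude subsquare k = 10; −1 → 9 = j.
The longitude characters are unchanged.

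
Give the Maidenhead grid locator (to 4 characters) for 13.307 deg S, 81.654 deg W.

Offset from 180°W / 90°S: lon 98.35°, lat 76.69°.
Field: 98.35/20 → 4 → E, 76.69/10 → 7 → H; chars EH.
Square: 18.35/2 → 9, 6.69/1 → 6; chars 96.

EH96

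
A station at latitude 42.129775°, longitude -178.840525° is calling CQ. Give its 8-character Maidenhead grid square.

AN02nd91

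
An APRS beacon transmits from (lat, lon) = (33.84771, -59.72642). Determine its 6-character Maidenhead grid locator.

Offset from 180°W / 90°S: lon 120.2736°, lat 123.8477°.
Field: lon ⌊120.2736/20⌋ = 6 → G; lat ⌊123.8477/10⌋ = 12 → M.
Square: lon ⌊0.2736/2⌋ = 0; lat ⌊3.8477/1⌋ = 3.
Subsquare: lon ⌊0.2736/0.0833333⌋ = 3 → d; lat ⌊0.8477/0.0416667⌋ = 20 → u.

GM03du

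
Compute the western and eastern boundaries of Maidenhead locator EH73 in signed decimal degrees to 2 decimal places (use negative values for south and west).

-86.00, -84.00

Field E=4, H=7: +4·20° lon, +7·10° lat → SW at lon -100°, lat -20°.
Square 7, 3: +7·2° lon, +3·1° lat → SW at lon -86°, lat -17°.
Cell spans 2° lon × 1° lat.
west -86.00, east -84.00.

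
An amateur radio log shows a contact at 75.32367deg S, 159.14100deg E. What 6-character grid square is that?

QB94nq

Shift to the Maidenhead origin (180°W, 90°S): lon 339.1410, lat 14.6763.
Field: lon ⌊339.1410/20⌋ = 16 → Q; lat ⌊14.6763/10⌋ = 1 → B.
Square: lon ⌊19.1410/2⌋ = 9; lat ⌊4.6763/1⌋ = 4.
Subsquare: lon ⌊1.1410/0.0833333⌋ = 13 → n; lat ⌊0.6763/0.0416667⌋ = 16 → q.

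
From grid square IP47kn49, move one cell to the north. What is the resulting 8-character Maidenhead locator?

Latitude extended square 9; +1 → 10, wraps to 0, carry into subsquare.
Latitude subsquare n = 13; +1 → 14 = o.
The longitude characters are unchanged.

IP47ko40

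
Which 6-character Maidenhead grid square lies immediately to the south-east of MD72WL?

MD72xk

Longitude subsquare w = 22; +1 → 23 = x.
Latitude subsquare l = 11; −1 → 10 = k.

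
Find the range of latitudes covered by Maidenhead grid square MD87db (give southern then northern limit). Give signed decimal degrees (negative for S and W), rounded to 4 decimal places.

Field M=12, D=3: +12·20° lon, +3·10° lat → SW at lon 60°, lat -60°.
Square 8, 7: +8·2° lon, +7·1° lat → SW at lon 76°, lat -53°.
Subsquare d=3, b=1: +3·0.0833333° lon, +1·0.0416667° lat → SW at lon 76.25°, lat -52.9583°.
Cell spans 0.0833333° lon × 0.0416667° lat.
south -52.9583, north -52.9167.

-52.9583, -52.9167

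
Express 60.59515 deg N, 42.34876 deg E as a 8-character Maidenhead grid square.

LP10eo12

Add 180° to longitude and 90° to latitude: 222.34876, 150.59515.
Field (20°×10°, letters A–R): 222.34876/20 → 11 → L, 150.59515/10 → 15 → P; chars LP.
Square (2°×1°, digits 0–9): 2.34876/2 → 1, 0.59515/1 → 0; chars 10.
Subsquare (5′×2.5′, letters a–x): 0.34876/0.0833333 → 4 → e, 0.59515/0.0416667 → 14 → o; chars eo.
Extended square (30″×15″, digits 0–9): 0.01543/0.00833333 → 1, 0.01182/0.00416667 → 2; chars 12.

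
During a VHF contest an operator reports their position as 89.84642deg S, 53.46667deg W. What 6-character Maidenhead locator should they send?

GA30gd

Offset from 180°W / 90°S: lon 126.5333°, lat 0.1536°.
Field (20°×10°, letters A–R): 126.5333/20 → 6 → G, 0.1536/10 → 0 → A; chars GA.
Square (2°×1°, digits 0–9): 6.5333/2 → 3, 0.1536/1 → 0; chars 30.
Subsquare (5′×2.5′, letters a–x): 0.5333/0.0833333 → 6 → g, 0.1536/0.0416667 → 3 → d; chars gd.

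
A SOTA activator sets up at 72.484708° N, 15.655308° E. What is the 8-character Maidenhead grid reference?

JQ72tl86

Shift to the Maidenhead origin (180°W, 90°S): lon 195.65531, lat 162.48471.
Field: 195.65531/20 → 9 → J, 162.48471/10 → 16 → Q; chars JQ.
Square: 15.65531/2 → 7, 2.48471/1 → 2; chars 72.
Subsquare: 1.65531/0.0833333 → 19 → t, 0.48471/0.0416667 → 11 → l; chars tl.
Extended square: 0.07197/0.00833333 → 8, 0.02637/0.00416667 → 6; chars 86.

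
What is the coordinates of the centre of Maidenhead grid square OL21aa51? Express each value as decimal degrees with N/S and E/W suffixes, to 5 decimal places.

21.00625° N, 104.04583° E

Field O=14, L=11: +14·20° lon, +11·10° lat → SW at lon 100°, lat 20°.
Square 2, 1: +2·2° lon, +1·1° lat → SW at lon 104°, lat 21°.
Subsquare a=0, a=0: +0·0.0833333° lon, +0·0.0416667° lat → SW at lon 104°, lat 21°.
Extended square 5, 1: +5·0.00833333° lon, +1·0.00416667° lat → SW at lon 104.042°, lat 21.0042°.
Cell spans 0.00833333° lon × 0.00416667° lat. Centre is SW corner plus half of each.
latitude 21.00625° N, longitude 104.04583° E.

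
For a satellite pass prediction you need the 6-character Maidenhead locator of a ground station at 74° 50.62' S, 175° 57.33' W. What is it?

Add 180° to longitude and 90° to latitude: 4.0445, 15.1563.
Field: lon ⌊4.0445/20⌋ = 0 → A; lat ⌊15.1563/10⌋ = 1 → B.
Square: lon ⌊4.0445/2⌋ = 2; lat ⌊5.1563/1⌋ = 5.
Subsquare: lon ⌊0.0445/0.0833333⌋ = 0 → a; lat ⌊0.1563/0.0416667⌋ = 3 → d.

AB25ad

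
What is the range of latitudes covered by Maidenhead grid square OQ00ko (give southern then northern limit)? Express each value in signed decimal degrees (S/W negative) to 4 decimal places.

Field O=14, Q=16: +14·20° lon, +16·10° lat → SW at lon 100°, lat 70°.
Square 0, 0: +0·2° lon, +0·1° lat → SW at lon 100°, lat 70°.
Subsquare k=10, o=14: +10·0.0833333° lon, +14·0.0416667° lat → SW at lon 100.833°, lat 70.5833°.
Cell spans 0.0833333° lon × 0.0416667° lat.
south 70.5833, north 70.6250.

70.5833, 70.6250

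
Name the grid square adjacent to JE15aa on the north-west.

JE05xb

Longitude subsquare a = 0; −1 → -1, wraps to 23 = x, carry into square.
Longitude square 1; −1 → 0.
Latitude subsquare a = 0; +1 → 1 = b.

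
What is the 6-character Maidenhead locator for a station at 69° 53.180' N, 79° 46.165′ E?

MP99vv

Add 180° to longitude and 90° to latitude: 259.7694, 159.8863.
Field: lon ⌊259.7694/20⌋ = 12 → M; lat ⌊159.8863/10⌋ = 15 → P.
Square: lon ⌊19.7694/2⌋ = 9; lat ⌊9.8863/1⌋ = 9.
Subsquare: lon ⌊1.7694/0.0833333⌋ = 21 → v; lat ⌊0.8863/0.0416667⌋ = 21 → v.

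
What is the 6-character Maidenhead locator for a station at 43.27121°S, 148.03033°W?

BE56xr

Shift to the Maidenhead origin (180°W, 90°S): lon 31.9697, lat 46.7288.
Field: 31.9697/20 → 1 → B, 46.7288/10 → 4 → E; chars BE.
Square: 11.9697/2 → 5, 6.7288/1 → 6; chars 56.
Subsquare: 1.9697/0.0833333 → 23 → x, 0.7288/0.0416667 → 17 → r; chars xr.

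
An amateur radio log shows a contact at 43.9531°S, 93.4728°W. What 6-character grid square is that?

Shift to the Maidenhead origin (180°W, 90°S): lon 86.5272, lat 46.0469.
Field: lon ⌊86.5272/20⌋ = 4 → E; lat ⌊46.0469/10⌋ = 4 → E.
Square: lon ⌊6.5272/2⌋ = 3; lat ⌊6.0469/1⌋ = 6.
Subsquare: lon ⌊0.5272/0.0833333⌋ = 6 → g; lat ⌊0.0469/0.0416667⌋ = 1 → b.

EE36gb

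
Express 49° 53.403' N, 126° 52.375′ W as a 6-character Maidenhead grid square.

Shift to the Maidenhead origin (180°W, 90°S): lon 53.1271, lat 139.8901.
Field: lon ⌊53.1271/20⌋ = 2 → C; lat ⌊139.8901/10⌋ = 13 → N.
Square: lon ⌊13.1271/2⌋ = 6; lat ⌊9.8901/1⌋ = 9.
Subsquare: lon ⌊1.1271/0.0833333⌋ = 13 → n; lat ⌊0.8901/0.0416667⌋ = 21 → v.

CN69nv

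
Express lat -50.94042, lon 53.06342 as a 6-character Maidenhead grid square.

LD69mb

Add 180° to longitude and 90° to latitude: 233.0634, 39.0596.
Field: lon ⌊233.0634/20⌋ = 11 → L; lat ⌊39.0596/10⌋ = 3 → D.
Square: lon ⌊13.0634/2⌋ = 6; lat ⌊9.0596/1⌋ = 9.
Subsquare: lon ⌊1.0634/0.0833333⌋ = 12 → m; lat ⌊0.0596/0.0416667⌋ = 1 → b.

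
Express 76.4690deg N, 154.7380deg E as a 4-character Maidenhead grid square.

QQ76

Add 180° to longitude and 90° to latitude: 334.74, 166.47.
Field (20°×10°, letters A–R): 334.74/20 → 16 → Q, 166.47/10 → 16 → Q; chars QQ.
Square (2°×1°, digits 0–9): 14.74/2 → 7, 6.47/1 → 6; chars 76.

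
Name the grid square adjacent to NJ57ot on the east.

NJ57pt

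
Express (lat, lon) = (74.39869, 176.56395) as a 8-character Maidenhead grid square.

RQ84gj75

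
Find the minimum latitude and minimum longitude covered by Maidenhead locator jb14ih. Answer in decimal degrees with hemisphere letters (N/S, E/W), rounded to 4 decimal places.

Field J=9, B=1: +9·20° lon, +1·10° lat → SW at lon 0°, lat -80°.
Square 1, 4: +1·2° lon, +4·1° lat → SW at lon 2°, lat -76°.
Subsquare i=8, h=7: +8·0.0833333° lon, +7·0.0416667° lat → SW at lon 2.66667°, lat -75.7083°.
latitude 75.7083° S, longitude 2.6667° E.

75.7083° S, 2.6667° E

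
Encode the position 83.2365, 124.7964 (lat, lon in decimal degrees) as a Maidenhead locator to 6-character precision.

PR23jf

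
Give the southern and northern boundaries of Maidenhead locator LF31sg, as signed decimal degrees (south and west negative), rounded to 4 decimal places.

Field L=11, F=5: +11·20° lon, +5·10° lat → SW at lon 40°, lat -40°.
Square 3, 1: +3·2° lon, +1·1° lat → SW at lon 46°, lat -39°.
Subsquare s=18, g=6: +18·0.0833333° lon, +6·0.0416667° lat → SW at lon 47.5°, lat -38.75°.
Cell spans 0.0833333° lon × 0.0416667° lat.
south -38.7500, north -38.7083.

-38.7500, -38.7083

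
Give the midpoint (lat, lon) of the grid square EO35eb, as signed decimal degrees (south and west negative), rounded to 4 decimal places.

Field E=4, O=14: +4·20° lon, +14·10° lat → SW at lon -100°, lat 50°.
Square 3, 5: +3·2° lon, +5·1° lat → SW at lon -94°, lat 55°.
Subsquare e=4, b=1: +4·0.0833333° lon, +1·0.0416667° lat → SW at lon -93.6667°, lat 55.0417°.
Cell spans 0.0833333° lon × 0.0416667° lat. Centre is SW corner plus half of each.
latitude 55.0625, longitude -93.6250.

55.0625, -93.6250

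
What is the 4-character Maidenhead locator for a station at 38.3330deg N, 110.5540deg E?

OM58

Offset from 180°W / 90°S: lon 290.55°, lat 128.33°.
Field: 290.55/20 → 14 → O, 128.33/10 → 12 → M; chars OM.
Square: 10.55/2 → 5, 8.33/1 → 8; chars 58.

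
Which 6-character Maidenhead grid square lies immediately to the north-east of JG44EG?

Longitude subsquare e = 4; +1 → 5 = f.
Latitude subsquare g = 6; +1 → 7 = h.

JG44fh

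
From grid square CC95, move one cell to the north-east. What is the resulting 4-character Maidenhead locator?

DC06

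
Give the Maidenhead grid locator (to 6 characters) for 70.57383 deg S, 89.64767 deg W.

EB59ek

Offset from 180°W / 90°S: lon 90.3523°, lat 19.4262°.
Field: 90.3523/20 → 4 → E, 19.4262/10 → 1 → B; chars EB.
Square: 10.3523/2 → 5, 9.4262/1 → 9; chars 59.
Subsquare: 0.3523/0.0833333 → 4 → e, 0.4262/0.0416667 → 10 → k; chars ek.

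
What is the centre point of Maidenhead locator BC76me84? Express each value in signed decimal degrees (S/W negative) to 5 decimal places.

-63.81458, -144.92917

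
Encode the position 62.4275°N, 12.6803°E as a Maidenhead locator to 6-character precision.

JP62ik

Offset from 180°W / 90°S: lon 192.6803°, lat 152.4275°.
Field: 192.6803/20 → 9 → J, 152.4275/10 → 15 → P; chars JP.
Square: 12.6803/2 → 6, 2.4275/1 → 2; chars 62.
Subsquare: 0.6803/0.0833333 → 8 → i, 0.4275/0.0416667 → 10 → k; chars ik.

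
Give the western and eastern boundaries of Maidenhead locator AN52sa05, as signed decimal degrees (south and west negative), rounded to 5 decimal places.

-168.50000, -168.49167

Field A=0, N=13: +0·20° lon, +13·10° lat → SW at lon -180°, lat 40°.
Square 5, 2: +5·2° lon, +2·1° lat → SW at lon -170°, lat 42°.
Subsquare s=18, a=0: +18·0.0833333° lon, +0·0.0416667° lat → SW at lon -168.5°, lat 42°.
Extended square 0, 5: +0·0.00833333° lon, +5·0.00416667° lat → SW at lon -168.5°, lat 42.0208°.
Cell spans 0.00833333° lon × 0.00416667° lat.
west -168.50000, east -168.49167.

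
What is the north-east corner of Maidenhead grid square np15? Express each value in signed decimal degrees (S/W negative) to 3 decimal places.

66.000, 84.000

Field N=13, P=15: +13·20° lon, +15·10° lat → SW at lon 80°, lat 60°.
Square 1, 5: +1·2° lon, +5·1° lat → SW at lon 82°, lat 65°.
Cell spans 2° lon × 1° lat. NE corner is SW corner plus one full cell.
latitude 66.000, longitude 84.000.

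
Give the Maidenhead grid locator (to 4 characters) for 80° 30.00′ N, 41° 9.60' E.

LR00

Offset from 180°W / 90°S: lon 221.16°, lat 170.50°.
Field: lon ⌊221.16/20⌋ = 11 → L; lat ⌊170.50/10⌋ = 17 → R.
Square: lon ⌊1.16/2⌋ = 0; lat ⌊0.50/1⌋ = 0.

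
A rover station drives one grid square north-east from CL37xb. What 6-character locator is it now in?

Longitude subsquare x = 23; +1 → 24, wraps to 0 = a, carry into square.
Longitude square 3; +1 → 4.
Latitude subsquare b = 1; +1 → 2 = c.

CL47ac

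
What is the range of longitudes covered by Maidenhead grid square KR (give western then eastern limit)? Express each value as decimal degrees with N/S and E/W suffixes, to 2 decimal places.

Field K=10, R=17: +10·20° lon, +17·10° lat → SW at lon 20°, lat 80°.
Cell spans 20° lon × 10° lat.
west 20.00° E, east 40.00° E.

20.00° E, 40.00° E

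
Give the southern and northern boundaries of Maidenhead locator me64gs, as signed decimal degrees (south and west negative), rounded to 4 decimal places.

Field M=12, E=4: +12·20° lon, +4·10° lat → SW at lon 60°, lat -50°.
Square 6, 4: +6·2° lon, +4·1° lat → SW at lon 72°, lat -46°.
Subsquare g=6, s=18: +6·0.0833333° lon, +18·0.0416667° lat → SW at lon 72.5°, lat -45.25°.
Cell spans 0.0833333° lon × 0.0416667° lat.
south -45.2500, north -45.2083.

-45.2500, -45.2083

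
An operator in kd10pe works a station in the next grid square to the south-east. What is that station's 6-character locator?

Longitude subsquare p = 15; +1 → 16 = q.
Latitude subsquare e = 4; −1 → 3 = d.

KD10qd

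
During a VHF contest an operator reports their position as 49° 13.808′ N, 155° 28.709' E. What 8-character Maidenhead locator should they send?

Shift to the Maidenhead origin (180°W, 90°S): lon 335.47848, lat 139.23013.
Field: lon ⌊335.47848/20⌋ = 16 → Q; lat ⌊139.23013/10⌋ = 13 → N.
Square: lon ⌊15.47848/2⌋ = 7; lat ⌊9.23013/1⌋ = 9.
Subsquare: lon ⌊1.47848/0.0833333⌋ = 17 → r; lat ⌊0.23013/0.0416667⌋ = 5 → f.
Extended square: lon ⌊0.06182/0.00833333⌋ = 7; lat ⌊0.02180/0.00416667⌋ = 5.

QN79rf75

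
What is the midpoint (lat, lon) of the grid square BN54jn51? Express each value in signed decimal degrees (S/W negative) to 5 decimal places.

44.54792, -149.20417

Field B=1, N=13: +1·20° lon, +13·10° lat → SW at lon -160°, lat 40°.
Square 5, 4: +5·2° lon, +4·1° lat → SW at lon -150°, lat 44°.
Subsquare j=9, n=13: +9·0.0833333° lon, +13·0.0416667° lat → SW at lon -149.25°, lat 44.5417°.
Extended square 5, 1: +5·0.00833333° lon, +1·0.00416667° lat → SW at lon -149.208°, lat 44.5458°.
Cell spans 0.00833333° lon × 0.00416667° lat. Centre is SW corner plus half of each.
latitude 44.54792, longitude -149.20417.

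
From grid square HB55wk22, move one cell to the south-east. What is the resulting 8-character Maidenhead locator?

HB55wk31

Longitude extended square 2; +1 → 3.
Latitude extended square 2; −1 → 1.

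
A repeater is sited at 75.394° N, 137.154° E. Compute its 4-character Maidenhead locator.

PQ85

Shift to the Maidenhead origin (180°W, 90°S): lon 317.15, lat 165.39.
Field (20°×10°, letters A–R): 317.15/20 → 15 → P, 165.39/10 → 16 → Q; chars PQ.
Square (2°×1°, digits 0–9): 17.15/2 → 8, 5.39/1 → 5; chars 85.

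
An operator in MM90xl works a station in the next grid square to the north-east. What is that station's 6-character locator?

NM00am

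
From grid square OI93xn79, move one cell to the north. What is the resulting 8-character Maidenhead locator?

OI93xo70

Latitude extended square 9; +1 → 10, wraps to 0, carry into subsquare.
Latitude subsquare n = 13; +1 → 14 = o.
The longitude characters are unchanged.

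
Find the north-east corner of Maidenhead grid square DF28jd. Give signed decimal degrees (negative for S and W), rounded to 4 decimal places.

-31.8333, -115.1667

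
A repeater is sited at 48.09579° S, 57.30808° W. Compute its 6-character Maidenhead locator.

GE11iv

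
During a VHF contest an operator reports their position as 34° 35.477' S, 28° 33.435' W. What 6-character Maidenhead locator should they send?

Offset from 180°W / 90°S: lon 151.4427°, lat 55.4087°.
Field: 151.4427/20 → 7 → H, 55.4087/10 → 5 → F; chars HF.
Square: 11.4427/2 → 5, 5.4087/1 → 5; chars 55.
Subsquare: 1.4427/0.0833333 → 17 → r, 0.4087/0.0416667 → 9 → j; chars rj.

HF55rj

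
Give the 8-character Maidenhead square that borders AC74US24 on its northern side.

Latitude extended square 4; +1 → 5.
The longitude characters are unchanged.

AC74us25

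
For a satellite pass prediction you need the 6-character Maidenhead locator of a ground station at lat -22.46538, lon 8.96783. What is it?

Shift to the Maidenhead origin (180°W, 90°S): lon 188.9678, lat 67.5346.
Field (20°×10°, letters A–R): 188.9678/20 → 9 → J, 67.5346/10 → 6 → G; chars JG.
Square (2°×1°, digits 0–9): 8.9678/2 → 4, 7.5346/1 → 7; chars 47.
Subsquare (5′×2.5′, letters a–x): 0.9678/0.0833333 → 11 → l, 0.5346/0.0416667 → 12 → m; chars lm.

JG47lm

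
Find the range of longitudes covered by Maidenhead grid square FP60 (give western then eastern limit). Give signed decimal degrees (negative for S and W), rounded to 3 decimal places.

-68.000, -66.000

Field F=5, P=15: +5·20° lon, +15·10° lat → SW at lon -80°, lat 60°.
Square 6, 0: +6·2° lon, +0·1° lat → SW at lon -68°, lat 60°.
Cell spans 2° lon × 1° lat.
west -68.000, east -66.000.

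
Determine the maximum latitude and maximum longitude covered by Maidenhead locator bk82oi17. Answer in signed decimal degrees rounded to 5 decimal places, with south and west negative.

Field B=1, K=10: +1·20° lon, +10·10° lat → SW at lon -160°, lat 10°.
Square 8, 2: +8·2° lon, +2·1° lat → SW at lon -144°, lat 12°.
Subsquare o=14, i=8: +14·0.0833333° lon, +8·0.0416667° lat → SW at lon -142.833°, lat 12.3333°.
Extended square 1, 7: +1·0.00833333° lon, +7·0.00416667° lat → SW at lon -142.825°, lat 12.3625°.
Cell spans 0.00833333° lon × 0.00416667° lat. NE corner is SW corner plus one full cell.
latitude 12.36667, longitude -142.81667.

12.36667, -142.81667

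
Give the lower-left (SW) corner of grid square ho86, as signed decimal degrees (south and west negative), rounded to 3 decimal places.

56.000, -24.000

Field H=7, O=14: +7·20° lon, +14·10° lat → SW at lon -40°, lat 50°.
Square 8, 6: +8·2° lon, +6·1° lat → SW at lon -24°, lat 56°.
latitude 56.000, longitude -24.000.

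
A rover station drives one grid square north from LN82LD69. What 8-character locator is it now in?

Latitude extended square 9; +1 → 10, wraps to 0, carry into subsquare.
Latitude subsquare d = 3; +1 → 4 = e.
The longitude characters are unchanged.

LN82le60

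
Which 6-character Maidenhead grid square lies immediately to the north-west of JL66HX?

JL67ga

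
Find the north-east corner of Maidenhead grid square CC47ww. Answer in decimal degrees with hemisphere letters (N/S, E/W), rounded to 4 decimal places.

Field C=2, C=2: +2·20° lon, +2·10° lat → SW at lon -140°, lat -70°.
Square 4, 7: +4·2° lon, +7·1° lat → SW at lon -132°, lat -63°.
Subsquare w=22, w=22: +22·0.0833333° lon, +22·0.0416667° lat → SW at lon -130.167°, lat -62.0833°.
Cell spans 0.0833333° lon × 0.0416667° lat. NE corner is SW corner plus one full cell.
latitude 62.0417° S, longitude 130.0833° W.

62.0417° S, 130.0833° W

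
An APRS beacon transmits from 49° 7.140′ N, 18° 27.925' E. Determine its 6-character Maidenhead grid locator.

JN99fc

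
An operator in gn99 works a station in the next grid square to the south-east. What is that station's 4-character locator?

Longitude square 9; +1 → 10, wraps to 0, carry into field.
Longitude field G = 6; +1 → 7 = H.
Latitude square 9; −1 → 8.

HN08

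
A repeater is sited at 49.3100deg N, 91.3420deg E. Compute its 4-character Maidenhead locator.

NN59

Offset from 180°W / 90°S: lon 271.34°, lat 139.31°.
Field: 271.34/20 → 13 → N, 139.31/10 → 13 → N; chars NN.
Square: 11.34/2 → 5, 9.31/1 → 9; chars 59.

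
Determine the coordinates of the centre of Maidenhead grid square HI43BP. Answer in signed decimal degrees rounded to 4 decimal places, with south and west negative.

-6.3542, -31.8750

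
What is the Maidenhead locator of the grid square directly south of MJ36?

MJ35

Latitude square 6; −1 → 5.
The longitude characters are unchanged.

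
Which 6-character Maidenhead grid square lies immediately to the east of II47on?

II47pn

Longitude subsquare o = 14; +1 → 15 = p.
The latitude characters are unchanged.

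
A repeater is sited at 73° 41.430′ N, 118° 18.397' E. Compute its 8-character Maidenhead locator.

Shift to the Maidenhead origin (180°W, 90°S): lon 298.30662, lat 163.69050.
Field (20°×10°, letters A–R): lon ⌊298.30662/20⌋ = 14 → O; lat ⌊163.69050/10⌋ = 16 → Q.
Square (2°×1°, digits 0–9): lon ⌊18.30662/2⌋ = 9; lat ⌊3.69050/1⌋ = 3.
Subsquare (5′×2.5′, letters a–x): lon ⌊0.30662/0.0833333⌋ = 3 → d; lat ⌊0.69050/0.0416667⌋ = 16 → q.
Extended square (30″×15″, digits 0–9): lon ⌊0.05662/0.00833333⌋ = 6; lat ⌊0.02383/0.00416667⌋ = 5.

OQ93dq65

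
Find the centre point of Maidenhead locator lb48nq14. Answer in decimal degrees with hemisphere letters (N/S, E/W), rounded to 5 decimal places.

71.31458° S, 49.09583° E

Field L=11, B=1: +11·20° lon, +1·10° lat → SW at lon 40°, lat -80°.
Square 4, 8: +4·2° lon, +8·1° lat → SW at lon 48°, lat -72°.
Subsquare n=13, q=16: +13·0.0833333° lon, +16·0.0416667° lat → SW at lon 49.0833°, lat -71.3333°.
Extended square 1, 4: +1·0.00833333° lon, +4·0.00416667° lat → SW at lon 49.0917°, lat -71.3167°.
Cell spans 0.00833333° lon × 0.00416667° lat. Centre is SW corner plus half of each.
latitude 71.31458° S, longitude 49.09583° E.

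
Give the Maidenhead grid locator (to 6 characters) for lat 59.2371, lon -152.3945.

Add 180° to longitude and 90° to latitude: 27.6055, 149.2371.
Field: lon ⌊27.6055/20⌋ = 1 → B; lat ⌊149.2371/10⌋ = 14 → O.
Square: lon ⌊7.6055/2⌋ = 3; lat ⌊9.2371/1⌋ = 9.
Subsquare: lon ⌊1.6055/0.0833333⌋ = 19 → t; lat ⌊0.2371/0.0416667⌋ = 5 → f.

BO39tf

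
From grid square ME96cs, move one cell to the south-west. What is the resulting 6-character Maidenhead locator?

Longitude subsquare c = 2; −1 → 1 = b.
Latitude subsquare s = 18; −1 → 17 = r.

ME96br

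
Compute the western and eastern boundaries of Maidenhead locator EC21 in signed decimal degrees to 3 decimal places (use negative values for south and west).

-96.000, -94.000

Field E=4, C=2: +4·20° lon, +2·10° lat → SW at lon -100°, lat -70°.
Square 2, 1: +2·2° lon, +1·1° lat → SW at lon -96°, lat -69°.
Cell spans 2° lon × 1° lat.
west -96.000, east -94.000.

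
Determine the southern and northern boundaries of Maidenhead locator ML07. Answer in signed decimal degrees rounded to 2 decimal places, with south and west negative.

27.00, 28.00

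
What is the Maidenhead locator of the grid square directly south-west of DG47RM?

DG47ql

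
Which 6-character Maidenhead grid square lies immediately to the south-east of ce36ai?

CE36bh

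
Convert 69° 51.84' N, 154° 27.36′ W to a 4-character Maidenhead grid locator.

Shift to the Maidenhead origin (180°W, 90°S): lon 25.54, lat 159.86.
Field (20°×10°, letters A–R): 25.54/20 → 1 → B, 159.86/10 → 15 → P; chars BP.
Square (2°×1°, digits 0–9): 5.54/2 → 2, 9.86/1 → 9; chars 29.

BP29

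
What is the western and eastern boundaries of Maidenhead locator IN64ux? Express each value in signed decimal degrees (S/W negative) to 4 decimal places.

-6.3333, -6.2500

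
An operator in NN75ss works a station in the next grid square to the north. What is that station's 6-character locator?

Latitude subsquare s = 18; +1 → 19 = t.
The longitude characters are unchanged.

NN75st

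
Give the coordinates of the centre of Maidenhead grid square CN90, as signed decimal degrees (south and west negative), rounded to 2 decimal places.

40.50, -121.00

Field C=2, N=13: +2·20° lon, +13·10° lat → SW at lon -140°, lat 40°.
Square 9, 0: +9·2° lon, +0·1° lat → SW at lon -122°, lat 40°.
Cell spans 2° lon × 1° lat. Centre is SW corner plus half of each.
latitude 40.50, longitude -121.00.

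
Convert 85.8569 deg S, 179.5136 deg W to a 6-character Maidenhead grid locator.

Shift to the Maidenhead origin (180°W, 90°S): lon 0.4864, lat 4.1431.
Field: lon ⌊0.4864/20⌋ = 0 → A; lat ⌊4.1431/10⌋ = 0 → A.
Square: lon ⌊0.4864/2⌋ = 0; lat ⌊4.1431/1⌋ = 4.
Subsquare: lon ⌊0.4864/0.0833333⌋ = 5 → f; lat ⌊0.1431/0.0416667⌋ = 3 → d.

AA04fd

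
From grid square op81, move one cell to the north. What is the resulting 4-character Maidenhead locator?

OP82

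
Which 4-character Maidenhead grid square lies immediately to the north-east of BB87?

BB98

Longitude square 8; +1 → 9.
Latitude square 7; +1 → 8.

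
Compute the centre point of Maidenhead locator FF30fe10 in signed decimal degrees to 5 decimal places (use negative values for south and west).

-39.83125, -73.57083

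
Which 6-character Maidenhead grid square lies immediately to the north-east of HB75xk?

Longitude subsquare x = 23; +1 → 24, wraps to 0 = a, carry into square.
Longitude square 7; +1 → 8.
Latitude subsquare k = 10; +1 → 11 = l.

HB85al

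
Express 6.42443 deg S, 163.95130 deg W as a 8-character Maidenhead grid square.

AI83an58

Offset from 180°W / 90°S: lon 16.04870°, lat 83.57557°.
Field (20°×10°, letters A–R): lon ⌊16.04870/20⌋ = 0 → A; lat ⌊83.57557/10⌋ = 8 → I.
Square (2°×1°, digits 0–9): lon ⌊16.04870/2⌋ = 8; lat ⌊3.57557/1⌋ = 3.
Subsquare (5′×2.5′, letters a–x): lon ⌊0.04870/0.0833333⌋ = 0 → a; lat ⌊0.57557/0.0416667⌋ = 13 → n.
Extended square (30″×15″, digits 0–9): lon ⌊0.04870/0.00833333⌋ = 5; lat ⌊0.03390/0.00416667⌋ = 8.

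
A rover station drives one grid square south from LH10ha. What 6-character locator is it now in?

Latitude subsquare a = 0; −1 → -1, wraps to 23 = x, carry into square.
Latitude square 0; −1 → -1, wraps to 9, carry into field.
Latitude field H = 7; −1 → 6 = G.
The longitude characters are unchanged.

LG19hx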